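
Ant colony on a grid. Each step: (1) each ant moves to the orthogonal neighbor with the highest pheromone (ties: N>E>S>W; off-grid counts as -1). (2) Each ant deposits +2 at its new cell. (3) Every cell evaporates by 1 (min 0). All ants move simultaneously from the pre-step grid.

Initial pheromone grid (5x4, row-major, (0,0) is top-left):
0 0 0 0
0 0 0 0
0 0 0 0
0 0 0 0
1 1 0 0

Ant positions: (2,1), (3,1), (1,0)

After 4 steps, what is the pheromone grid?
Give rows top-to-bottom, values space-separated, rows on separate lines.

After step 1: ants at (1,1),(4,1),(0,0)
  1 0 0 0
  0 1 0 0
  0 0 0 0
  0 0 0 0
  0 2 0 0
After step 2: ants at (0,1),(3,1),(0,1)
  0 3 0 0
  0 0 0 0
  0 0 0 0
  0 1 0 0
  0 1 0 0
After step 3: ants at (0,2),(4,1),(0,2)
  0 2 3 0
  0 0 0 0
  0 0 0 0
  0 0 0 0
  0 2 0 0
After step 4: ants at (0,1),(3,1),(0,1)
  0 5 2 0
  0 0 0 0
  0 0 0 0
  0 1 0 0
  0 1 0 0

0 5 2 0
0 0 0 0
0 0 0 0
0 1 0 0
0 1 0 0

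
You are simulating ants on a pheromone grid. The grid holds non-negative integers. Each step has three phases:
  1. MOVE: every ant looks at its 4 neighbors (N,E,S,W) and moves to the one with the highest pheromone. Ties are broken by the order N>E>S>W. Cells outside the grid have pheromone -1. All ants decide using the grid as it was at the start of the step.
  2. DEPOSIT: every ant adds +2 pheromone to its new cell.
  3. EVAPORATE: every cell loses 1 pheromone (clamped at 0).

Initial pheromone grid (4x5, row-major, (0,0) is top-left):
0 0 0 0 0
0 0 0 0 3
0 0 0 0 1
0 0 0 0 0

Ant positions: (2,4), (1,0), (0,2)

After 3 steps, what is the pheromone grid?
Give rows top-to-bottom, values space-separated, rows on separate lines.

After step 1: ants at (1,4),(0,0),(0,3)
  1 0 0 1 0
  0 0 0 0 4
  0 0 0 0 0
  0 0 0 0 0
After step 2: ants at (0,4),(0,1),(0,4)
  0 1 0 0 3
  0 0 0 0 3
  0 0 0 0 0
  0 0 0 0 0
After step 3: ants at (1,4),(0,2),(1,4)
  0 0 1 0 2
  0 0 0 0 6
  0 0 0 0 0
  0 0 0 0 0

0 0 1 0 2
0 0 0 0 6
0 0 0 0 0
0 0 0 0 0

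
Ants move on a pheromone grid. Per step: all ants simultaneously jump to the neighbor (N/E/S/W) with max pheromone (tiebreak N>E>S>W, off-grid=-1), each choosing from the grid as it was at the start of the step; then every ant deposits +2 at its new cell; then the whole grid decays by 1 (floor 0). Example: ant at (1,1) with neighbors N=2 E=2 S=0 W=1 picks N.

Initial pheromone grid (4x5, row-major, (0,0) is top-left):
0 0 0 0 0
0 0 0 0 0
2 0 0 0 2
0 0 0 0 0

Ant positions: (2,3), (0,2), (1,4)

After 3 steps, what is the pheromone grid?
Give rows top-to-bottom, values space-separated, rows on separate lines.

After step 1: ants at (2,4),(0,3),(2,4)
  0 0 0 1 0
  0 0 0 0 0
  1 0 0 0 5
  0 0 0 0 0
After step 2: ants at (1,4),(0,4),(1,4)
  0 0 0 0 1
  0 0 0 0 3
  0 0 0 0 4
  0 0 0 0 0
After step 3: ants at (2,4),(1,4),(2,4)
  0 0 0 0 0
  0 0 0 0 4
  0 0 0 0 7
  0 0 0 0 0

0 0 0 0 0
0 0 0 0 4
0 0 0 0 7
0 0 0 0 0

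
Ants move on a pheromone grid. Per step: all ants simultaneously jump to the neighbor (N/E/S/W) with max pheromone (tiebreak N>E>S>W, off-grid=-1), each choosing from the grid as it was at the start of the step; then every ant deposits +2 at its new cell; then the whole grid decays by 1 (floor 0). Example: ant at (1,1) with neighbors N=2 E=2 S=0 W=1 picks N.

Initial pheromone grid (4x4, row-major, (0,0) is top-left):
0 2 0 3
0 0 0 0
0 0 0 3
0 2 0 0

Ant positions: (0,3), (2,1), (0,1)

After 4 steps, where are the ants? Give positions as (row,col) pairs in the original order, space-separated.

Step 1: ant0:(0,3)->S->(1,3) | ant1:(2,1)->S->(3,1) | ant2:(0,1)->E->(0,2)
  grid max=3 at (3,1)
Step 2: ant0:(1,3)->N->(0,3) | ant1:(3,1)->N->(2,1) | ant2:(0,2)->E->(0,3)
  grid max=5 at (0,3)
Step 3: ant0:(0,3)->S->(1,3) | ant1:(2,1)->S->(3,1) | ant2:(0,3)->S->(1,3)
  grid max=4 at (0,3)
Step 4: ant0:(1,3)->N->(0,3) | ant1:(3,1)->N->(2,1) | ant2:(1,3)->N->(0,3)
  grid max=7 at (0,3)

(0,3) (2,1) (0,3)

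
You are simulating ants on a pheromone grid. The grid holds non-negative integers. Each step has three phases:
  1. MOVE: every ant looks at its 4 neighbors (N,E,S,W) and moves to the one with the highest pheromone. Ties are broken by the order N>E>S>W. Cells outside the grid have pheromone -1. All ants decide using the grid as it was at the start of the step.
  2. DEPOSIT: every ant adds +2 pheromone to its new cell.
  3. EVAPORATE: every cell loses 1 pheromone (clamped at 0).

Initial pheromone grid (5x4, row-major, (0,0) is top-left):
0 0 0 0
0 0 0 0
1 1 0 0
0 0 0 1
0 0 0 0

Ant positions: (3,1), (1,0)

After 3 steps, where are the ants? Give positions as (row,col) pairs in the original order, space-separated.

Step 1: ant0:(3,1)->N->(2,1) | ant1:(1,0)->S->(2,0)
  grid max=2 at (2,0)
Step 2: ant0:(2,1)->W->(2,0) | ant1:(2,0)->E->(2,1)
  grid max=3 at (2,0)
Step 3: ant0:(2,0)->E->(2,1) | ant1:(2,1)->W->(2,0)
  grid max=4 at (2,0)

(2,1) (2,0)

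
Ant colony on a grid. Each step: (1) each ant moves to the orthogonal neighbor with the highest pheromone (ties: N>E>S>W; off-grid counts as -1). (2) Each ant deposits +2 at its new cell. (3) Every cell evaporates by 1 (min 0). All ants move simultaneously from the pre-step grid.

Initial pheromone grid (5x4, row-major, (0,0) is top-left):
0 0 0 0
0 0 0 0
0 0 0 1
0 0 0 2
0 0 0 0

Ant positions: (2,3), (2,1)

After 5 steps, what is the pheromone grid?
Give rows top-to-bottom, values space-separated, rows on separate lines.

After step 1: ants at (3,3),(1,1)
  0 0 0 0
  0 1 0 0
  0 0 0 0
  0 0 0 3
  0 0 0 0
After step 2: ants at (2,3),(0,1)
  0 1 0 0
  0 0 0 0
  0 0 0 1
  0 0 0 2
  0 0 0 0
After step 3: ants at (3,3),(0,2)
  0 0 1 0
  0 0 0 0
  0 0 0 0
  0 0 0 3
  0 0 0 0
After step 4: ants at (2,3),(0,3)
  0 0 0 1
  0 0 0 0
  0 0 0 1
  0 0 0 2
  0 0 0 0
After step 5: ants at (3,3),(1,3)
  0 0 0 0
  0 0 0 1
  0 0 0 0
  0 0 0 3
  0 0 0 0

0 0 0 0
0 0 0 1
0 0 0 0
0 0 0 3
0 0 0 0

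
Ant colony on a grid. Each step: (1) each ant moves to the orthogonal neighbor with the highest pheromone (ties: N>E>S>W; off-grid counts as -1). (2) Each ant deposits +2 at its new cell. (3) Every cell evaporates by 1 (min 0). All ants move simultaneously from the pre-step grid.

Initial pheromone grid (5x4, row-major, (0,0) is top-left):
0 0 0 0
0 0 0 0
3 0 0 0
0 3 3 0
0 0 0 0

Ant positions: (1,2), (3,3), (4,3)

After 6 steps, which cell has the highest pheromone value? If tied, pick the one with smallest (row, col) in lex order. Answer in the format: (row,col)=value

Answer: (3,2)=9

Derivation:
Step 1: ant0:(1,2)->N->(0,2) | ant1:(3,3)->W->(3,2) | ant2:(4,3)->N->(3,3)
  grid max=4 at (3,2)
Step 2: ant0:(0,2)->E->(0,3) | ant1:(3,2)->W->(3,1) | ant2:(3,3)->W->(3,2)
  grid max=5 at (3,2)
Step 3: ant0:(0,3)->S->(1,3) | ant1:(3,1)->E->(3,2) | ant2:(3,2)->W->(3,1)
  grid max=6 at (3,2)
Step 4: ant0:(1,3)->N->(0,3) | ant1:(3,2)->W->(3,1) | ant2:(3,1)->E->(3,2)
  grid max=7 at (3,2)
Step 5: ant0:(0,3)->S->(1,3) | ant1:(3,1)->E->(3,2) | ant2:(3,2)->W->(3,1)
  grid max=8 at (3,2)
Step 6: ant0:(1,3)->N->(0,3) | ant1:(3,2)->W->(3,1) | ant2:(3,1)->E->(3,2)
  grid max=9 at (3,2)
Final grid:
  0 0 0 1
  0 0 0 0
  0 0 0 0
  0 7 9 0
  0 0 0 0
Max pheromone 9 at (3,2)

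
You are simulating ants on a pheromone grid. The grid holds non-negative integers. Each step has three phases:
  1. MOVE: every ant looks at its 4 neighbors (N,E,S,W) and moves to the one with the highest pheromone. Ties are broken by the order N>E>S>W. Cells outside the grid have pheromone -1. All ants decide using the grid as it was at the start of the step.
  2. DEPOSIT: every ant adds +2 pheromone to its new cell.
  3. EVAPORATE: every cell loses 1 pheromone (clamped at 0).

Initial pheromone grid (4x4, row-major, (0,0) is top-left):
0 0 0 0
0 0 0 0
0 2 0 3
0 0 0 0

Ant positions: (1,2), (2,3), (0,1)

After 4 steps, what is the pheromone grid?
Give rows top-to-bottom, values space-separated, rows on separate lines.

After step 1: ants at (0,2),(1,3),(0,2)
  0 0 3 0
  0 0 0 1
  0 1 0 2
  0 0 0 0
After step 2: ants at (0,3),(2,3),(0,3)
  0 0 2 3
  0 0 0 0
  0 0 0 3
  0 0 0 0
After step 3: ants at (0,2),(1,3),(0,2)
  0 0 5 2
  0 0 0 1
  0 0 0 2
  0 0 0 0
After step 4: ants at (0,3),(0,3),(0,3)
  0 0 4 7
  0 0 0 0
  0 0 0 1
  0 0 0 0

0 0 4 7
0 0 0 0
0 0 0 1
0 0 0 0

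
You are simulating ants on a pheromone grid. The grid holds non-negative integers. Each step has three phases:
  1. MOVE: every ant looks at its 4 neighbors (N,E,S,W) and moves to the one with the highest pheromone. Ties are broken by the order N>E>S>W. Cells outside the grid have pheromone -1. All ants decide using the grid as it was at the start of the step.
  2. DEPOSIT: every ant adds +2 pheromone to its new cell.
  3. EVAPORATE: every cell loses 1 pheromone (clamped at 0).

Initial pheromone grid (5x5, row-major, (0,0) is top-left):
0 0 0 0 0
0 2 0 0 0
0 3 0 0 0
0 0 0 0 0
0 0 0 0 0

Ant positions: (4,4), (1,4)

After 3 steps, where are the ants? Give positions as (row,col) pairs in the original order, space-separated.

Step 1: ant0:(4,4)->N->(3,4) | ant1:(1,4)->N->(0,4)
  grid max=2 at (2,1)
Step 2: ant0:(3,4)->N->(2,4) | ant1:(0,4)->S->(1,4)
  grid max=1 at (1,4)
Step 3: ant0:(2,4)->N->(1,4) | ant1:(1,4)->S->(2,4)
  grid max=2 at (1,4)

(1,4) (2,4)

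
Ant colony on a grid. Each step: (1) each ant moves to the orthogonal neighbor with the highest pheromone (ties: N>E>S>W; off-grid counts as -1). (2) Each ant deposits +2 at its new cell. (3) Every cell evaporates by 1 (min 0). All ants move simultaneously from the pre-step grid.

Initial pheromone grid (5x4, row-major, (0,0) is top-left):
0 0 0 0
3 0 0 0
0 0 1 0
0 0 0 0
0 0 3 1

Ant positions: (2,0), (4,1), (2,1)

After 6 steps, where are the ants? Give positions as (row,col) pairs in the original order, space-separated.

Step 1: ant0:(2,0)->N->(1,0) | ant1:(4,1)->E->(4,2) | ant2:(2,1)->E->(2,2)
  grid max=4 at (1,0)
Step 2: ant0:(1,0)->N->(0,0) | ant1:(4,2)->N->(3,2) | ant2:(2,2)->N->(1,2)
  grid max=3 at (1,0)
Step 3: ant0:(0,0)->S->(1,0) | ant1:(3,2)->S->(4,2) | ant2:(1,2)->S->(2,2)
  grid max=4 at (1,0)
Step 4: ant0:(1,0)->N->(0,0) | ant1:(4,2)->N->(3,2) | ant2:(2,2)->N->(1,2)
  grid max=3 at (1,0)
Step 5: ant0:(0,0)->S->(1,0) | ant1:(3,2)->S->(4,2) | ant2:(1,2)->S->(2,2)
  grid max=4 at (1,0)
Step 6: ant0:(1,0)->N->(0,0) | ant1:(4,2)->N->(3,2) | ant2:(2,2)->N->(1,2)
  grid max=3 at (1,0)

(0,0) (3,2) (1,2)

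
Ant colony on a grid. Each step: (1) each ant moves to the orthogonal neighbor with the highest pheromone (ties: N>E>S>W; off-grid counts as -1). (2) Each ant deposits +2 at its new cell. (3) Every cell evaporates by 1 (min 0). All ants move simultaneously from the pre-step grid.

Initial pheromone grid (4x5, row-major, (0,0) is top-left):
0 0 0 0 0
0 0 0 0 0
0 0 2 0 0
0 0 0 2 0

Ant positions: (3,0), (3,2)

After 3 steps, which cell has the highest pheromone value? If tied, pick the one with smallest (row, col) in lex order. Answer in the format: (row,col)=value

Step 1: ant0:(3,0)->N->(2,0) | ant1:(3,2)->N->(2,2)
  grid max=3 at (2,2)
Step 2: ant0:(2,0)->N->(1,0) | ant1:(2,2)->N->(1,2)
  grid max=2 at (2,2)
Step 3: ant0:(1,0)->N->(0,0) | ant1:(1,2)->S->(2,2)
  grid max=3 at (2,2)
Final grid:
  1 0 0 0 0
  0 0 0 0 0
  0 0 3 0 0
  0 0 0 0 0
Max pheromone 3 at (2,2)

Answer: (2,2)=3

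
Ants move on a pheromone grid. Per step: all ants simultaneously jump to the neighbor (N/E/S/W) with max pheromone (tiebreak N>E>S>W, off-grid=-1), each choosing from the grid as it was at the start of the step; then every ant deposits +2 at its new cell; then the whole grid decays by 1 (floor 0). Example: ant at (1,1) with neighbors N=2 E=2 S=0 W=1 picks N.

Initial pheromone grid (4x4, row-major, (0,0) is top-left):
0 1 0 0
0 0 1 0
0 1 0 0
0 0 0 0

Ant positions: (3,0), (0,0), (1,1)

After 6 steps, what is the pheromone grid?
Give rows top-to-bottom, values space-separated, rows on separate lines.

After step 1: ants at (2,0),(0,1),(0,1)
  0 4 0 0
  0 0 0 0
  1 0 0 0
  0 0 0 0
After step 2: ants at (1,0),(0,2),(0,2)
  0 3 3 0
  1 0 0 0
  0 0 0 0
  0 0 0 0
After step 3: ants at (0,0),(0,1),(0,1)
  1 6 2 0
  0 0 0 0
  0 0 0 0
  0 0 0 0
After step 4: ants at (0,1),(0,2),(0,2)
  0 7 5 0
  0 0 0 0
  0 0 0 0
  0 0 0 0
After step 5: ants at (0,2),(0,1),(0,1)
  0 10 6 0
  0 0 0 0
  0 0 0 0
  0 0 0 0
After step 6: ants at (0,1),(0,2),(0,2)
  0 11 9 0
  0 0 0 0
  0 0 0 0
  0 0 0 0

0 11 9 0
0 0 0 0
0 0 0 0
0 0 0 0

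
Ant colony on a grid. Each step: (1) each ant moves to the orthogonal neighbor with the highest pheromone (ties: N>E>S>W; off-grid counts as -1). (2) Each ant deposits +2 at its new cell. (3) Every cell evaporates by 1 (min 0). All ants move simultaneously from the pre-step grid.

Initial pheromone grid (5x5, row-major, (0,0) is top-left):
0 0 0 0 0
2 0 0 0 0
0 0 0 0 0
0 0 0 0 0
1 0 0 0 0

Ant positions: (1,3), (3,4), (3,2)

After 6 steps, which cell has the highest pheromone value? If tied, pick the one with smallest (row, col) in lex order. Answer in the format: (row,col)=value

Answer: (0,4)=7

Derivation:
Step 1: ant0:(1,3)->N->(0,3) | ant1:(3,4)->N->(2,4) | ant2:(3,2)->N->(2,2)
  grid max=1 at (0,3)
Step 2: ant0:(0,3)->E->(0,4) | ant1:(2,4)->N->(1,4) | ant2:(2,2)->N->(1,2)
  grid max=1 at (0,4)
Step 3: ant0:(0,4)->S->(1,4) | ant1:(1,4)->N->(0,4) | ant2:(1,2)->N->(0,2)
  grid max=2 at (0,4)
Step 4: ant0:(1,4)->N->(0,4) | ant1:(0,4)->S->(1,4) | ant2:(0,2)->E->(0,3)
  grid max=3 at (0,4)
Step 5: ant0:(0,4)->S->(1,4) | ant1:(1,4)->N->(0,4) | ant2:(0,3)->E->(0,4)
  grid max=6 at (0,4)
Step 6: ant0:(1,4)->N->(0,4) | ant1:(0,4)->S->(1,4) | ant2:(0,4)->S->(1,4)
  grid max=7 at (0,4)
Final grid:
  0 0 0 0 7
  0 0 0 0 7
  0 0 0 0 0
  0 0 0 0 0
  0 0 0 0 0
Max pheromone 7 at (0,4)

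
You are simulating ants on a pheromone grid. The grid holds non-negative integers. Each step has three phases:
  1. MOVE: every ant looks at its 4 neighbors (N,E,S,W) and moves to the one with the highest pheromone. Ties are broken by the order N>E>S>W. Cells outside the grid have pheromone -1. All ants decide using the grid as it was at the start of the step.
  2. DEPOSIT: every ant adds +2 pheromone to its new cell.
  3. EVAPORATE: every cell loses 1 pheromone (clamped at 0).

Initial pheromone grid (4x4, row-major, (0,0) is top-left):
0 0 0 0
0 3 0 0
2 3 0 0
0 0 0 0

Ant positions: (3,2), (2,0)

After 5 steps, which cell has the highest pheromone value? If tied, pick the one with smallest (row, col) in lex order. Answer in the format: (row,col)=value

Answer: (2,1)=8

Derivation:
Step 1: ant0:(3,2)->N->(2,2) | ant1:(2,0)->E->(2,1)
  grid max=4 at (2,1)
Step 2: ant0:(2,2)->W->(2,1) | ant1:(2,1)->N->(1,1)
  grid max=5 at (2,1)
Step 3: ant0:(2,1)->N->(1,1) | ant1:(1,1)->S->(2,1)
  grid max=6 at (2,1)
Step 4: ant0:(1,1)->S->(2,1) | ant1:(2,1)->N->(1,1)
  grid max=7 at (2,1)
Step 5: ant0:(2,1)->N->(1,1) | ant1:(1,1)->S->(2,1)
  grid max=8 at (2,1)
Final grid:
  0 0 0 0
  0 6 0 0
  0 8 0 0
  0 0 0 0
Max pheromone 8 at (2,1)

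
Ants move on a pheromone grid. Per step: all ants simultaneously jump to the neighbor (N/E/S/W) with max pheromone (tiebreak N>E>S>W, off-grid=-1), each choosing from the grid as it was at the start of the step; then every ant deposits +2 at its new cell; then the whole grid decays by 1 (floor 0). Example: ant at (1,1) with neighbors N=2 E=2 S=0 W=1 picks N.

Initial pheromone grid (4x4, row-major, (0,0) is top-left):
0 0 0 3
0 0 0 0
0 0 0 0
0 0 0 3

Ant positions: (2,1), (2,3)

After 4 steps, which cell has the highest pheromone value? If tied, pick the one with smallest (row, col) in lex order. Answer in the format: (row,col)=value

Answer: (3,3)=3

Derivation:
Step 1: ant0:(2,1)->N->(1,1) | ant1:(2,3)->S->(3,3)
  grid max=4 at (3,3)
Step 2: ant0:(1,1)->N->(0,1) | ant1:(3,3)->N->(2,3)
  grid max=3 at (3,3)
Step 3: ant0:(0,1)->E->(0,2) | ant1:(2,3)->S->(3,3)
  grid max=4 at (3,3)
Step 4: ant0:(0,2)->E->(0,3) | ant1:(3,3)->N->(2,3)
  grid max=3 at (3,3)
Final grid:
  0 0 0 1
  0 0 0 0
  0 0 0 1
  0 0 0 3
Max pheromone 3 at (3,3)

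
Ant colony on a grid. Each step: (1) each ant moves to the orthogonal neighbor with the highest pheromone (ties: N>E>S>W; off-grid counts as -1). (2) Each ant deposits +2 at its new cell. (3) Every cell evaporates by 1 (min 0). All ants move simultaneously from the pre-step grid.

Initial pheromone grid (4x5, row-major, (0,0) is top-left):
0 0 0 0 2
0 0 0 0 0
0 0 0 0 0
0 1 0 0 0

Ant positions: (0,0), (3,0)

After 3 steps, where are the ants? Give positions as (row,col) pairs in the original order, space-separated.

Step 1: ant0:(0,0)->E->(0,1) | ant1:(3,0)->E->(3,1)
  grid max=2 at (3,1)
Step 2: ant0:(0,1)->E->(0,2) | ant1:(3,1)->N->(2,1)
  grid max=1 at (0,2)
Step 3: ant0:(0,2)->E->(0,3) | ant1:(2,1)->S->(3,1)
  grid max=2 at (3,1)

(0,3) (3,1)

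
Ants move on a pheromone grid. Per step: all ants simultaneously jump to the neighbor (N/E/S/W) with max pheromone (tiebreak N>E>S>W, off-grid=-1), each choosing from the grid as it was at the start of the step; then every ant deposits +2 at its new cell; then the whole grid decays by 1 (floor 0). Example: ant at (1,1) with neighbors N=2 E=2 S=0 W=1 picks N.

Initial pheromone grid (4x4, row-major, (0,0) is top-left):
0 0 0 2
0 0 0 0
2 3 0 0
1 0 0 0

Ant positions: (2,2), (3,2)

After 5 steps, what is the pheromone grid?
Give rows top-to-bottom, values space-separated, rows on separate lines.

After step 1: ants at (2,1),(2,2)
  0 0 0 1
  0 0 0 0
  1 4 1 0
  0 0 0 0
After step 2: ants at (2,2),(2,1)
  0 0 0 0
  0 0 0 0
  0 5 2 0
  0 0 0 0
After step 3: ants at (2,1),(2,2)
  0 0 0 0
  0 0 0 0
  0 6 3 0
  0 0 0 0
After step 4: ants at (2,2),(2,1)
  0 0 0 0
  0 0 0 0
  0 7 4 0
  0 0 0 0
After step 5: ants at (2,1),(2,2)
  0 0 0 0
  0 0 0 0
  0 8 5 0
  0 0 0 0

0 0 0 0
0 0 0 0
0 8 5 0
0 0 0 0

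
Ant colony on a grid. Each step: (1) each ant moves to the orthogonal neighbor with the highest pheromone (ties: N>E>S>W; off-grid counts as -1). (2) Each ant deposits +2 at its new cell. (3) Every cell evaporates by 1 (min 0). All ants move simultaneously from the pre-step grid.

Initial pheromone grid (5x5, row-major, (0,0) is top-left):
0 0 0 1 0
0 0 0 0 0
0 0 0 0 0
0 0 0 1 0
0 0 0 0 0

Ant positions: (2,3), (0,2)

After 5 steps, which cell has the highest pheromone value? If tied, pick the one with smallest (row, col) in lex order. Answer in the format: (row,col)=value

Step 1: ant0:(2,3)->S->(3,3) | ant1:(0,2)->E->(0,3)
  grid max=2 at (0,3)
Step 2: ant0:(3,3)->N->(2,3) | ant1:(0,3)->E->(0,4)
  grid max=1 at (0,3)
Step 3: ant0:(2,3)->S->(3,3) | ant1:(0,4)->W->(0,3)
  grid max=2 at (0,3)
Step 4: ant0:(3,3)->N->(2,3) | ant1:(0,3)->E->(0,4)
  grid max=1 at (0,3)
Step 5: ant0:(2,3)->S->(3,3) | ant1:(0,4)->W->(0,3)
  grid max=2 at (0,3)
Final grid:
  0 0 0 2 0
  0 0 0 0 0
  0 0 0 0 0
  0 0 0 2 0
  0 0 0 0 0
Max pheromone 2 at (0,3)

Answer: (0,3)=2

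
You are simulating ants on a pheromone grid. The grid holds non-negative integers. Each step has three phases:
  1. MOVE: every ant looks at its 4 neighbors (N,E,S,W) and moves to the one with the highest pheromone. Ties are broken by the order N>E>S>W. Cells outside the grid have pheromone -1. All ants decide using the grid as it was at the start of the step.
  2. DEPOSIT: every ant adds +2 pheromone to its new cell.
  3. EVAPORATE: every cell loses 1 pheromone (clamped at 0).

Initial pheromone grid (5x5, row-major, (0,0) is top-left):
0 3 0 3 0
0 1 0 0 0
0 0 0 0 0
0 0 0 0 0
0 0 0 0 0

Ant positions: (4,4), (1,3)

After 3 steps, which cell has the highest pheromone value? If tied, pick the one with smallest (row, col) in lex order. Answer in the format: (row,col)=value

Step 1: ant0:(4,4)->N->(3,4) | ant1:(1,3)->N->(0,3)
  grid max=4 at (0,3)
Step 2: ant0:(3,4)->N->(2,4) | ant1:(0,3)->E->(0,4)
  grid max=3 at (0,3)
Step 3: ant0:(2,4)->N->(1,4) | ant1:(0,4)->W->(0,3)
  grid max=4 at (0,3)
Final grid:
  0 0 0 4 0
  0 0 0 0 1
  0 0 0 0 0
  0 0 0 0 0
  0 0 0 0 0
Max pheromone 4 at (0,3)

Answer: (0,3)=4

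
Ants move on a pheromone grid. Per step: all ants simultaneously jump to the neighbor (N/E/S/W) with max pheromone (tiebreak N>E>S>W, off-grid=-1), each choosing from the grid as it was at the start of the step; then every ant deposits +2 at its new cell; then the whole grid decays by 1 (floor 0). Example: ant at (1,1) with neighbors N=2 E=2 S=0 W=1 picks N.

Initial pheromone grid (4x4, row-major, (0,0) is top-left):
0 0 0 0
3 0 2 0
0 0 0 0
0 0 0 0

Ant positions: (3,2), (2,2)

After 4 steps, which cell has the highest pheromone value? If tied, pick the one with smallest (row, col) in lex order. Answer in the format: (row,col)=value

Answer: (1,2)=6

Derivation:
Step 1: ant0:(3,2)->N->(2,2) | ant1:(2,2)->N->(1,2)
  grid max=3 at (1,2)
Step 2: ant0:(2,2)->N->(1,2) | ant1:(1,2)->S->(2,2)
  grid max=4 at (1,2)
Step 3: ant0:(1,2)->S->(2,2) | ant1:(2,2)->N->(1,2)
  grid max=5 at (1,2)
Step 4: ant0:(2,2)->N->(1,2) | ant1:(1,2)->S->(2,2)
  grid max=6 at (1,2)
Final grid:
  0 0 0 0
  0 0 6 0
  0 0 4 0
  0 0 0 0
Max pheromone 6 at (1,2)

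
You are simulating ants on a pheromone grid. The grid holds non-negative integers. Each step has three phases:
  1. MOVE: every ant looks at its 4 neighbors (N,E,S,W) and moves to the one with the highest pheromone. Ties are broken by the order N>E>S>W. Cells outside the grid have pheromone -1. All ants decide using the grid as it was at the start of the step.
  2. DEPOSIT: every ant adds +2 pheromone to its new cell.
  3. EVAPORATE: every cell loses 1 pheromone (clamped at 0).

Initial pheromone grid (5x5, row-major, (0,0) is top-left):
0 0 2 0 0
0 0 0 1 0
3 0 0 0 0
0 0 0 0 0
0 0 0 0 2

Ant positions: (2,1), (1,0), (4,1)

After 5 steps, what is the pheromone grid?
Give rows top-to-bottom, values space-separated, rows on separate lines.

After step 1: ants at (2,0),(2,0),(3,1)
  0 0 1 0 0
  0 0 0 0 0
  6 0 0 0 0
  0 1 0 0 0
  0 0 0 0 1
After step 2: ants at (1,0),(1,0),(2,1)
  0 0 0 0 0
  3 0 0 0 0
  5 1 0 0 0
  0 0 0 0 0
  0 0 0 0 0
After step 3: ants at (2,0),(2,0),(2,0)
  0 0 0 0 0
  2 0 0 0 0
  10 0 0 0 0
  0 0 0 0 0
  0 0 0 0 0
After step 4: ants at (1,0),(1,0),(1,0)
  0 0 0 0 0
  7 0 0 0 0
  9 0 0 0 0
  0 0 0 0 0
  0 0 0 0 0
After step 5: ants at (2,0),(2,0),(2,0)
  0 0 0 0 0
  6 0 0 0 0
  14 0 0 0 0
  0 0 0 0 0
  0 0 0 0 0

0 0 0 0 0
6 0 0 0 0
14 0 0 0 0
0 0 0 0 0
0 0 0 0 0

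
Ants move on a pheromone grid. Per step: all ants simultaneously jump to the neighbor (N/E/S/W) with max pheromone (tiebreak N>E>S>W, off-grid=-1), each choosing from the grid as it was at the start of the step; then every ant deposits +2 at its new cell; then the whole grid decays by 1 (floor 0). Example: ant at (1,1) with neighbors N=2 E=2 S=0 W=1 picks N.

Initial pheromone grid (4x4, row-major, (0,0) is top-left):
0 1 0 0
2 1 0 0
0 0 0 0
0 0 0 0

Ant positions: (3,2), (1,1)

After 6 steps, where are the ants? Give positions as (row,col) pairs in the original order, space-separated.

Step 1: ant0:(3,2)->N->(2,2) | ant1:(1,1)->W->(1,0)
  grid max=3 at (1,0)
Step 2: ant0:(2,2)->N->(1,2) | ant1:(1,0)->N->(0,0)
  grid max=2 at (1,0)
Step 3: ant0:(1,2)->N->(0,2) | ant1:(0,0)->S->(1,0)
  grid max=3 at (1,0)
Step 4: ant0:(0,2)->E->(0,3) | ant1:(1,0)->N->(0,0)
  grid max=2 at (1,0)
Step 5: ant0:(0,3)->S->(1,3) | ant1:(0,0)->S->(1,0)
  grid max=3 at (1,0)
Step 6: ant0:(1,3)->N->(0,3) | ant1:(1,0)->N->(0,0)
  grid max=2 at (1,0)

(0,3) (0,0)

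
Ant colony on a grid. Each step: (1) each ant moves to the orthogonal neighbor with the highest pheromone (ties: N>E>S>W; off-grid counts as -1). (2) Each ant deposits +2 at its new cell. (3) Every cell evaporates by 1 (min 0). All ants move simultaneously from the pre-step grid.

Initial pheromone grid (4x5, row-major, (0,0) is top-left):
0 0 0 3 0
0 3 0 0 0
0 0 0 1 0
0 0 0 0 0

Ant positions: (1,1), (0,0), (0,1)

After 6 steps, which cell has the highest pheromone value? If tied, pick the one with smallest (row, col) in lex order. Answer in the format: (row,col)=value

Answer: (1,1)=15

Derivation:
Step 1: ant0:(1,1)->N->(0,1) | ant1:(0,0)->E->(0,1) | ant2:(0,1)->S->(1,1)
  grid max=4 at (1,1)
Step 2: ant0:(0,1)->S->(1,1) | ant1:(0,1)->S->(1,1) | ant2:(1,1)->N->(0,1)
  grid max=7 at (1,1)
Step 3: ant0:(1,1)->N->(0,1) | ant1:(1,1)->N->(0,1) | ant2:(0,1)->S->(1,1)
  grid max=8 at (1,1)
Step 4: ant0:(0,1)->S->(1,1) | ant1:(0,1)->S->(1,1) | ant2:(1,1)->N->(0,1)
  grid max=11 at (1,1)
Step 5: ant0:(1,1)->N->(0,1) | ant1:(1,1)->N->(0,1) | ant2:(0,1)->S->(1,1)
  grid max=12 at (1,1)
Step 6: ant0:(0,1)->S->(1,1) | ant1:(0,1)->S->(1,1) | ant2:(1,1)->N->(0,1)
  grid max=15 at (1,1)
Final grid:
  0 12 0 0 0
  0 15 0 0 0
  0 0 0 0 0
  0 0 0 0 0
Max pheromone 15 at (1,1)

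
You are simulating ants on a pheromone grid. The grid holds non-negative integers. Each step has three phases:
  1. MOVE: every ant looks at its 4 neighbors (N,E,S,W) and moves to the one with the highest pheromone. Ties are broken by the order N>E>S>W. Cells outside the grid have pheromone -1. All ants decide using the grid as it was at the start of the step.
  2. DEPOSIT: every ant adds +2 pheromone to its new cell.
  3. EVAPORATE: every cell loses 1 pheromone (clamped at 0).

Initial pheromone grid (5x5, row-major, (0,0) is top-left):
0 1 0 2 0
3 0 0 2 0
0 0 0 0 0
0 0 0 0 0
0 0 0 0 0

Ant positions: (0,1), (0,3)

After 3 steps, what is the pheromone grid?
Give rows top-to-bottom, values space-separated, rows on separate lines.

After step 1: ants at (0,2),(1,3)
  0 0 1 1 0
  2 0 0 3 0
  0 0 0 0 0
  0 0 0 0 0
  0 0 0 0 0
After step 2: ants at (0,3),(0,3)
  0 0 0 4 0
  1 0 0 2 0
  0 0 0 0 0
  0 0 0 0 0
  0 0 0 0 0
After step 3: ants at (1,3),(1,3)
  0 0 0 3 0
  0 0 0 5 0
  0 0 0 0 0
  0 0 0 0 0
  0 0 0 0 0

0 0 0 3 0
0 0 0 5 0
0 0 0 0 0
0 0 0 0 0
0 0 0 0 0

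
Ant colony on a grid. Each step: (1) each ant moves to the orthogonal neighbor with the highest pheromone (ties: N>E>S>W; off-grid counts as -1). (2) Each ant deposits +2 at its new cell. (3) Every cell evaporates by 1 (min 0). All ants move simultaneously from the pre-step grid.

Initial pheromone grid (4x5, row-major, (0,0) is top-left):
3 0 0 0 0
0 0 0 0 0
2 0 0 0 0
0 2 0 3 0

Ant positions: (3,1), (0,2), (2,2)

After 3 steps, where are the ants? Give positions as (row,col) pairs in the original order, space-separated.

Step 1: ant0:(3,1)->N->(2,1) | ant1:(0,2)->E->(0,3) | ant2:(2,2)->N->(1,2)
  grid max=2 at (0,0)
Step 2: ant0:(2,1)->S->(3,1) | ant1:(0,3)->E->(0,4) | ant2:(1,2)->N->(0,2)
  grid max=2 at (3,1)
Step 3: ant0:(3,1)->N->(2,1) | ant1:(0,4)->S->(1,4) | ant2:(0,2)->E->(0,3)
  grid max=1 at (0,3)

(2,1) (1,4) (0,3)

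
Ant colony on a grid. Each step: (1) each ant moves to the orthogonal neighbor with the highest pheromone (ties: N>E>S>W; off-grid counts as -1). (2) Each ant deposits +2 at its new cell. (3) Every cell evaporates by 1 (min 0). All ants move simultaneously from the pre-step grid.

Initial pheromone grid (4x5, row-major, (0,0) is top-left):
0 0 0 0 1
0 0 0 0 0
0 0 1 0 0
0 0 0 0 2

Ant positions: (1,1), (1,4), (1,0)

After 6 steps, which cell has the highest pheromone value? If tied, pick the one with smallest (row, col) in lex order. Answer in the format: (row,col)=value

Answer: (0,0)=6

Derivation:
Step 1: ant0:(1,1)->N->(0,1) | ant1:(1,4)->N->(0,4) | ant2:(1,0)->N->(0,0)
  grid max=2 at (0,4)
Step 2: ant0:(0,1)->W->(0,0) | ant1:(0,4)->S->(1,4) | ant2:(0,0)->E->(0,1)
  grid max=2 at (0,0)
Step 3: ant0:(0,0)->E->(0,1) | ant1:(1,4)->N->(0,4) | ant2:(0,1)->W->(0,0)
  grid max=3 at (0,0)
Step 4: ant0:(0,1)->W->(0,0) | ant1:(0,4)->S->(1,4) | ant2:(0,0)->E->(0,1)
  grid max=4 at (0,0)
Step 5: ant0:(0,0)->E->(0,1) | ant1:(1,4)->N->(0,4) | ant2:(0,1)->W->(0,0)
  grid max=5 at (0,0)
Step 6: ant0:(0,1)->W->(0,0) | ant1:(0,4)->S->(1,4) | ant2:(0,0)->E->(0,1)
  grid max=6 at (0,0)
Final grid:
  6 6 0 0 1
  0 0 0 0 1
  0 0 0 0 0
  0 0 0 0 0
Max pheromone 6 at (0,0)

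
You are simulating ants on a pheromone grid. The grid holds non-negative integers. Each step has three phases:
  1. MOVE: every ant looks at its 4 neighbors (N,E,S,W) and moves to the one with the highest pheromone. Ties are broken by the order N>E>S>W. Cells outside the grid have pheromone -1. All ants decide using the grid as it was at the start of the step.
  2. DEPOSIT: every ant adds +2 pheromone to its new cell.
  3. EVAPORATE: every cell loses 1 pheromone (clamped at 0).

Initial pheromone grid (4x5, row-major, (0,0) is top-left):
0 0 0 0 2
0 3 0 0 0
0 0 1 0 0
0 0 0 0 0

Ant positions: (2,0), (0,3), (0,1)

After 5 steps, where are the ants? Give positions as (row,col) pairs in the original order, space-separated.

Step 1: ant0:(2,0)->N->(1,0) | ant1:(0,3)->E->(0,4) | ant2:(0,1)->S->(1,1)
  grid max=4 at (1,1)
Step 2: ant0:(1,0)->E->(1,1) | ant1:(0,4)->S->(1,4) | ant2:(1,1)->W->(1,0)
  grid max=5 at (1,1)
Step 3: ant0:(1,1)->W->(1,0) | ant1:(1,4)->N->(0,4) | ant2:(1,0)->E->(1,1)
  grid max=6 at (1,1)
Step 4: ant0:(1,0)->E->(1,1) | ant1:(0,4)->S->(1,4) | ant2:(1,1)->W->(1,0)
  grid max=7 at (1,1)
Step 5: ant0:(1,1)->W->(1,0) | ant1:(1,4)->N->(0,4) | ant2:(1,0)->E->(1,1)
  grid max=8 at (1,1)

(1,0) (0,4) (1,1)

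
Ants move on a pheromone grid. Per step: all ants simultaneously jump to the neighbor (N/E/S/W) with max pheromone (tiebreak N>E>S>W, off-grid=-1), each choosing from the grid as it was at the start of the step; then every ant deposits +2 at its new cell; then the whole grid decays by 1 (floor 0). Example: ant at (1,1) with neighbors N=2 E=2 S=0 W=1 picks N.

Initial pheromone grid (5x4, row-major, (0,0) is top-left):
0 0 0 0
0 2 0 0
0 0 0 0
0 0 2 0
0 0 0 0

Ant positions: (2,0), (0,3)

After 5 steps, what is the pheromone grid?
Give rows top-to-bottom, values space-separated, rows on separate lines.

After step 1: ants at (1,0),(1,3)
  0 0 0 0
  1 1 0 1
  0 0 0 0
  0 0 1 0
  0 0 0 0
After step 2: ants at (1,1),(0,3)
  0 0 0 1
  0 2 0 0
  0 0 0 0
  0 0 0 0
  0 0 0 0
After step 3: ants at (0,1),(1,3)
  0 1 0 0
  0 1 0 1
  0 0 0 0
  0 0 0 0
  0 0 0 0
After step 4: ants at (1,1),(0,3)
  0 0 0 1
  0 2 0 0
  0 0 0 0
  0 0 0 0
  0 0 0 0
After step 5: ants at (0,1),(1,3)
  0 1 0 0
  0 1 0 1
  0 0 0 0
  0 0 0 0
  0 0 0 0

0 1 0 0
0 1 0 1
0 0 0 0
0 0 0 0
0 0 0 0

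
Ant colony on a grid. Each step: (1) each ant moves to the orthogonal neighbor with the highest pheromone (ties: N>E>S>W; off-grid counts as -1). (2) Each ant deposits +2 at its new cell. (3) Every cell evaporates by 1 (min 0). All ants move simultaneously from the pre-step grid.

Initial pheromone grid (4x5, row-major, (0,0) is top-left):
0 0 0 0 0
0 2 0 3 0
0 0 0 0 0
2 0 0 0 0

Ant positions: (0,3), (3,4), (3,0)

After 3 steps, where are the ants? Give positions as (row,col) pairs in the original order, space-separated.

Step 1: ant0:(0,3)->S->(1,3) | ant1:(3,4)->N->(2,4) | ant2:(3,0)->N->(2,0)
  grid max=4 at (1,3)
Step 2: ant0:(1,3)->N->(0,3) | ant1:(2,4)->N->(1,4) | ant2:(2,0)->S->(3,0)
  grid max=3 at (1,3)
Step 3: ant0:(0,3)->S->(1,3) | ant1:(1,4)->W->(1,3) | ant2:(3,0)->N->(2,0)
  grid max=6 at (1,3)

(1,3) (1,3) (2,0)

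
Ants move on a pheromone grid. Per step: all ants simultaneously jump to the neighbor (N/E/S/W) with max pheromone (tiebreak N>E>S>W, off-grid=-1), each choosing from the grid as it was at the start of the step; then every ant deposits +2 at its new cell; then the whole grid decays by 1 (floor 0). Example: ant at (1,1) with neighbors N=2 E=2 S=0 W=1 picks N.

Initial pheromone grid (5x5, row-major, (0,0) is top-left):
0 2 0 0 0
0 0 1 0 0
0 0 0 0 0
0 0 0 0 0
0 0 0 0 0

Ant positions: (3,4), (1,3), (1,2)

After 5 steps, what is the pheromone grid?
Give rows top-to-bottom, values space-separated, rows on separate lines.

After step 1: ants at (2,4),(1,2),(0,2)
  0 1 1 0 0
  0 0 2 0 0
  0 0 0 0 1
  0 0 0 0 0
  0 0 0 0 0
After step 2: ants at (1,4),(0,2),(1,2)
  0 0 2 0 0
  0 0 3 0 1
  0 0 0 0 0
  0 0 0 0 0
  0 0 0 0 0
After step 3: ants at (0,4),(1,2),(0,2)
  0 0 3 0 1
  0 0 4 0 0
  0 0 0 0 0
  0 0 0 0 0
  0 0 0 0 0
After step 4: ants at (1,4),(0,2),(1,2)
  0 0 4 0 0
  0 0 5 0 1
  0 0 0 0 0
  0 0 0 0 0
  0 0 0 0 0
After step 5: ants at (0,4),(1,2),(0,2)
  0 0 5 0 1
  0 0 6 0 0
  0 0 0 0 0
  0 0 0 0 0
  0 0 0 0 0

0 0 5 0 1
0 0 6 0 0
0 0 0 0 0
0 0 0 0 0
0 0 0 0 0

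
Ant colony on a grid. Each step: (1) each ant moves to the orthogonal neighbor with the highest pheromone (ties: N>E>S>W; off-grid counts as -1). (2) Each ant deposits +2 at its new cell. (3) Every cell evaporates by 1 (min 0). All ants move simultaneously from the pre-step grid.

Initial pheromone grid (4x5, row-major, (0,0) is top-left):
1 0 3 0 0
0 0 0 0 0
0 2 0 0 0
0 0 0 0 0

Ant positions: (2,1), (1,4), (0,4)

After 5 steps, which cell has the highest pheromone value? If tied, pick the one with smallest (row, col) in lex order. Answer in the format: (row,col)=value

Step 1: ant0:(2,1)->N->(1,1) | ant1:(1,4)->N->(0,4) | ant2:(0,4)->S->(1,4)
  grid max=2 at (0,2)
Step 2: ant0:(1,1)->S->(2,1) | ant1:(0,4)->S->(1,4) | ant2:(1,4)->N->(0,4)
  grid max=2 at (0,4)
Step 3: ant0:(2,1)->N->(1,1) | ant1:(1,4)->N->(0,4) | ant2:(0,4)->S->(1,4)
  grid max=3 at (0,4)
Step 4: ant0:(1,1)->S->(2,1) | ant1:(0,4)->S->(1,4) | ant2:(1,4)->N->(0,4)
  grid max=4 at (0,4)
Step 5: ant0:(2,1)->N->(1,1) | ant1:(1,4)->N->(0,4) | ant2:(0,4)->S->(1,4)
  grid max=5 at (0,4)
Final grid:
  0 0 0 0 5
  0 1 0 0 5
  0 1 0 0 0
  0 0 0 0 0
Max pheromone 5 at (0,4)

Answer: (0,4)=5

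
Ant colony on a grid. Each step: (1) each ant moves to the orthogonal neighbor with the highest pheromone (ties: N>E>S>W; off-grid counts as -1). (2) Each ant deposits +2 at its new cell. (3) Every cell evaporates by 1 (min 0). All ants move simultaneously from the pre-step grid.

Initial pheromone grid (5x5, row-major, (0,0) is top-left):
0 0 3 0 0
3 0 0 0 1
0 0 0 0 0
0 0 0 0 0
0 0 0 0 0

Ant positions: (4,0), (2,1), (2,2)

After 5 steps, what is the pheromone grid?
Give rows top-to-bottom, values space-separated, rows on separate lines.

After step 1: ants at (3,0),(1,1),(1,2)
  0 0 2 0 0
  2 1 1 0 0
  0 0 0 0 0
  1 0 0 0 0
  0 0 0 0 0
After step 2: ants at (2,0),(1,0),(0,2)
  0 0 3 0 0
  3 0 0 0 0
  1 0 0 0 0
  0 0 0 0 0
  0 0 0 0 0
After step 3: ants at (1,0),(2,0),(0,3)
  0 0 2 1 0
  4 0 0 0 0
  2 0 0 0 0
  0 0 0 0 0
  0 0 0 0 0
After step 4: ants at (2,0),(1,0),(0,2)
  0 0 3 0 0
  5 0 0 0 0
  3 0 0 0 0
  0 0 0 0 0
  0 0 0 0 0
After step 5: ants at (1,0),(2,0),(0,3)
  0 0 2 1 0
  6 0 0 0 0
  4 0 0 0 0
  0 0 0 0 0
  0 0 0 0 0

0 0 2 1 0
6 0 0 0 0
4 0 0 0 0
0 0 0 0 0
0 0 0 0 0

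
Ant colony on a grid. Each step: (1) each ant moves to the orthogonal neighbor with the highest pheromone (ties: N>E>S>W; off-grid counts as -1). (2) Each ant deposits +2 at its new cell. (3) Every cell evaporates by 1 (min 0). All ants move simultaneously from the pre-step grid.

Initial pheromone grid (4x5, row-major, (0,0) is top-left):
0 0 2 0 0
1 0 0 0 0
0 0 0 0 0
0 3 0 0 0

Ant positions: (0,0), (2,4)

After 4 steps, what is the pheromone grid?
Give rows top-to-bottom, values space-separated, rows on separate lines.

After step 1: ants at (1,0),(1,4)
  0 0 1 0 0
  2 0 0 0 1
  0 0 0 0 0
  0 2 0 0 0
After step 2: ants at (0,0),(0,4)
  1 0 0 0 1
  1 0 0 0 0
  0 0 0 0 0
  0 1 0 0 0
After step 3: ants at (1,0),(1,4)
  0 0 0 0 0
  2 0 0 0 1
  0 0 0 0 0
  0 0 0 0 0
After step 4: ants at (0,0),(0,4)
  1 0 0 0 1
  1 0 0 0 0
  0 0 0 0 0
  0 0 0 0 0

1 0 0 0 1
1 0 0 0 0
0 0 0 0 0
0 0 0 0 0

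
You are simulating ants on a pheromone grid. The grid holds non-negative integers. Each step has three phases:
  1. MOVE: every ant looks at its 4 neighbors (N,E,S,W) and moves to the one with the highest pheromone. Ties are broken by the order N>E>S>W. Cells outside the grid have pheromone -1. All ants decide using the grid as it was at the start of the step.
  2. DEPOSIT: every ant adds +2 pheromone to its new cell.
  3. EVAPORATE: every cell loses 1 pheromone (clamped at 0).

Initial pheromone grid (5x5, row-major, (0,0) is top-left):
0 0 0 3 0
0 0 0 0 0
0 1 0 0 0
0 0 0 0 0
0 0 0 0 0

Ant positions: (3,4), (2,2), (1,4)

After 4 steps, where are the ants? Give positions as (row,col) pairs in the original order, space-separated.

Step 1: ant0:(3,4)->N->(2,4) | ant1:(2,2)->W->(2,1) | ant2:(1,4)->N->(0,4)
  grid max=2 at (0,3)
Step 2: ant0:(2,4)->N->(1,4) | ant1:(2,1)->N->(1,1) | ant2:(0,4)->W->(0,3)
  grid max=3 at (0,3)
Step 3: ant0:(1,4)->N->(0,4) | ant1:(1,1)->S->(2,1) | ant2:(0,3)->E->(0,4)
  grid max=3 at (0,4)
Step 4: ant0:(0,4)->W->(0,3) | ant1:(2,1)->N->(1,1) | ant2:(0,4)->W->(0,3)
  grid max=5 at (0,3)

(0,3) (1,1) (0,3)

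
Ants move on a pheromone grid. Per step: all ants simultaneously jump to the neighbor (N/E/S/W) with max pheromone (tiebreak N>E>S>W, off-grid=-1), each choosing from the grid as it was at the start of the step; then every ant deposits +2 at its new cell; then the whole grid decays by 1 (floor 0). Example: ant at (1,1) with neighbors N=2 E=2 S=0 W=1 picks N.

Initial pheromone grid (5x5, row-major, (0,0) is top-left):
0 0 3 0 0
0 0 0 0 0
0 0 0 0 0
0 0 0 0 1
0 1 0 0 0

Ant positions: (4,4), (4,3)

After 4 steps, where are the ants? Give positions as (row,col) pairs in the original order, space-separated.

Step 1: ant0:(4,4)->N->(3,4) | ant1:(4,3)->N->(3,3)
  grid max=2 at (0,2)
Step 2: ant0:(3,4)->W->(3,3) | ant1:(3,3)->E->(3,4)
  grid max=3 at (3,4)
Step 3: ant0:(3,3)->E->(3,4) | ant1:(3,4)->W->(3,3)
  grid max=4 at (3,4)
Step 4: ant0:(3,4)->W->(3,3) | ant1:(3,3)->E->(3,4)
  grid max=5 at (3,4)

(3,3) (3,4)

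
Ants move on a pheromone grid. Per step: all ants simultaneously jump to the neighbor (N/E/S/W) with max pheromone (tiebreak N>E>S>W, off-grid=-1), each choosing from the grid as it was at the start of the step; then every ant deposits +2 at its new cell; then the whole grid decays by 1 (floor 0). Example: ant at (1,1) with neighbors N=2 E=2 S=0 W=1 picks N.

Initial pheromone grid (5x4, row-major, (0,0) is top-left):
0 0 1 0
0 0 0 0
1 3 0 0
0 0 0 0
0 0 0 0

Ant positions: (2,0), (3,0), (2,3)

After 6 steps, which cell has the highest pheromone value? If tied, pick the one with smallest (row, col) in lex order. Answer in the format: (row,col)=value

Answer: (2,1)=9

Derivation:
Step 1: ant0:(2,0)->E->(2,1) | ant1:(3,0)->N->(2,0) | ant2:(2,3)->N->(1,3)
  grid max=4 at (2,1)
Step 2: ant0:(2,1)->W->(2,0) | ant1:(2,0)->E->(2,1) | ant2:(1,3)->N->(0,3)
  grid max=5 at (2,1)
Step 3: ant0:(2,0)->E->(2,1) | ant1:(2,1)->W->(2,0) | ant2:(0,3)->S->(1,3)
  grid max=6 at (2,1)
Step 4: ant0:(2,1)->W->(2,0) | ant1:(2,0)->E->(2,1) | ant2:(1,3)->N->(0,3)
  grid max=7 at (2,1)
Step 5: ant0:(2,0)->E->(2,1) | ant1:(2,1)->W->(2,0) | ant2:(0,3)->S->(1,3)
  grid max=8 at (2,1)
Step 6: ant0:(2,1)->W->(2,0) | ant1:(2,0)->E->(2,1) | ant2:(1,3)->N->(0,3)
  grid max=9 at (2,1)
Final grid:
  0 0 0 1
  0 0 0 0
  7 9 0 0
  0 0 0 0
  0 0 0 0
Max pheromone 9 at (2,1)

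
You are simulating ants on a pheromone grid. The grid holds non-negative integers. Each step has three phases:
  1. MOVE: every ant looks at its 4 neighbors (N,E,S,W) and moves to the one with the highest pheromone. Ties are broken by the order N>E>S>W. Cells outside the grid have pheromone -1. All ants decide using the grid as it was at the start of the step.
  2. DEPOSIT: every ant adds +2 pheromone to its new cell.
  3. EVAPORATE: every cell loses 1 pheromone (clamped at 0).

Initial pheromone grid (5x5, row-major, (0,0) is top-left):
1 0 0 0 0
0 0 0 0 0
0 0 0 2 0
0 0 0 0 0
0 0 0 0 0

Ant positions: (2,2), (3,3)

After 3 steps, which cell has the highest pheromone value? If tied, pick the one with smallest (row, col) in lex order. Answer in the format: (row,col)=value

Answer: (2,3)=7

Derivation:
Step 1: ant0:(2,2)->E->(2,3) | ant1:(3,3)->N->(2,3)
  grid max=5 at (2,3)
Step 2: ant0:(2,3)->N->(1,3) | ant1:(2,3)->N->(1,3)
  grid max=4 at (2,3)
Step 3: ant0:(1,3)->S->(2,3) | ant1:(1,3)->S->(2,3)
  grid max=7 at (2,3)
Final grid:
  0 0 0 0 0
  0 0 0 2 0
  0 0 0 7 0
  0 0 0 0 0
  0 0 0 0 0
Max pheromone 7 at (2,3)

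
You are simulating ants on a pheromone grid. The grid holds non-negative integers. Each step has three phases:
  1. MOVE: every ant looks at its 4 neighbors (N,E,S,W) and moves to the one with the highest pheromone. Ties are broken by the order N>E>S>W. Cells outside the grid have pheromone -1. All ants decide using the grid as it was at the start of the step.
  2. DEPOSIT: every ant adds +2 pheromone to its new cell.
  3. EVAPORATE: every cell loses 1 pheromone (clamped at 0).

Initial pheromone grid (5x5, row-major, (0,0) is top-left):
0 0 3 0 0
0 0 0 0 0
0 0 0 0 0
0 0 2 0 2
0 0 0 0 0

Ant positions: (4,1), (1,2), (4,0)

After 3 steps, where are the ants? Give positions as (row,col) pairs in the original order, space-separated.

Step 1: ant0:(4,1)->N->(3,1) | ant1:(1,2)->N->(0,2) | ant2:(4,0)->N->(3,0)
  grid max=4 at (0,2)
Step 2: ant0:(3,1)->E->(3,2) | ant1:(0,2)->E->(0,3) | ant2:(3,0)->E->(3,1)
  grid max=3 at (0,2)
Step 3: ant0:(3,2)->W->(3,1) | ant1:(0,3)->W->(0,2) | ant2:(3,1)->E->(3,2)
  grid max=4 at (0,2)

(3,1) (0,2) (3,2)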